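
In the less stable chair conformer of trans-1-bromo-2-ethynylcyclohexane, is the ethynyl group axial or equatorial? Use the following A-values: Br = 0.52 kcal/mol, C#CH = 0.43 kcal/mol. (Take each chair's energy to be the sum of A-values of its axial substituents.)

axial

C1 and C2 have opposite parity, so for the trans isomer the two substituents are e,e in one chair and a,a in the other.
Chair I (bromo axial, ethynyl axial): E = 0.95 kcal/mol.
Chair II (bromo equatorial, ethynyl equatorial): E = 0.00 kcal/mol.
Chair I is the less stable (higher-energy) conformer, and in that chair the ethynyl group is axial.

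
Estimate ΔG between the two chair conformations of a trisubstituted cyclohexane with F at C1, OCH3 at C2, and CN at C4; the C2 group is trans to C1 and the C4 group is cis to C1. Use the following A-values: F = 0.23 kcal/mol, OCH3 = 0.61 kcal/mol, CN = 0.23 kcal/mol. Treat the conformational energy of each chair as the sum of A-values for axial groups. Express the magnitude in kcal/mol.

Chair I (fluoro axial, methoxy axial, cyano equatorial): E = 0.84 kcal/mol.
Chair II (fluoro equatorial, methoxy equatorial, cyano axial): E = 0.23 kcal/mol.
ΔE = 0.84 − 0.23 = 0.61 kcal/mol; chair II is more stable.

0.61 kcal/mol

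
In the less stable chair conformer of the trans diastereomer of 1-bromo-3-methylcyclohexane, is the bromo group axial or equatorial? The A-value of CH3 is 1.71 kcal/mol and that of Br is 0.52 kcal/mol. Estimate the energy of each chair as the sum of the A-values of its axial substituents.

C1 and C3 have the same parity, so for the trans isomer the two substituents are one axial and one equatorial in each chair.
Chair I (methyl axial, bromo equatorial): E = 1.71 kcal/mol.
Chair II (methyl equatorial, bromo axial): E = 0.52 kcal/mol.
Chair I is the less stable (higher-energy) conformer, and in that chair the bromo group is equatorial.

equatorial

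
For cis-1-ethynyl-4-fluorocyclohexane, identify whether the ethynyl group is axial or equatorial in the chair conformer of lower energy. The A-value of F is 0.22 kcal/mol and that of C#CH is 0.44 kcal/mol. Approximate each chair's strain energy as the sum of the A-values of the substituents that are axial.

C1 and C4 have opposite parity, so for the cis isomer the two substituents are one axial and one equatorial in each chair.
Chair I (fluoro axial, ethynyl equatorial): E = 0.22 kcal/mol.
Chair II (fluoro equatorial, ethynyl axial): E = 0.44 kcal/mol.
Chair I is the more stable (lower-energy) conformer, and in that chair the ethynyl group is equatorial.

equatorial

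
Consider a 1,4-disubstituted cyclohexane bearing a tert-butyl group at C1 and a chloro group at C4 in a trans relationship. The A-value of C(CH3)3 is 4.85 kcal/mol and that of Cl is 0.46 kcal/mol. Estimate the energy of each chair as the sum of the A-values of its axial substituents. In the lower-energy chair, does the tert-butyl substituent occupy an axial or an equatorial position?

equatorial

C1 and C4 have opposite parity, so for the trans isomer the two substituents are e,e in one chair and a,a in the other.
Chair I (tert-butyl axial, chloro axial): E = 5.31 kcal/mol.
Chair II (tert-butyl equatorial, chloro equatorial): E = 0.00 kcal/mol.
Chair II is the more stable (lower-energy) conformer, and in that chair the tert-butyl group is equatorial.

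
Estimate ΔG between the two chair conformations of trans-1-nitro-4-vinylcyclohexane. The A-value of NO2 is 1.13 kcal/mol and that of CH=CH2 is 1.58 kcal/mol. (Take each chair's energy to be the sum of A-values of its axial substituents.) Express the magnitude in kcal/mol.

2.71 kcal/mol

C1 and C4 have opposite parity, so for the trans isomer the two substituents are e,e in one chair and a,a in the other.
Chair I (nitro axial, vinyl axial): E = 2.71 kcal/mol.
Chair II (nitro equatorial, vinyl equatorial): E = 0.00 kcal/mol.
ΔE = 2.71 − 0.00 = 2.71 kcal/mol; chair II is more stable.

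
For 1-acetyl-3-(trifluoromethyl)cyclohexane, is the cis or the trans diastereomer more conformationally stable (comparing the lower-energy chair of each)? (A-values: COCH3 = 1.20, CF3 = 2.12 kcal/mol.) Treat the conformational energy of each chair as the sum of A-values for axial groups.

At 1,3 positions (parity same): cis → (e,e or a,a); trans → (a,e or e,a).
Best chair for cis: E = 0.00 kcal/mol; best chair for trans: E = 1.20 kcal/mol.
The cis isomer is lower by 1.20 kcal/mol.

cis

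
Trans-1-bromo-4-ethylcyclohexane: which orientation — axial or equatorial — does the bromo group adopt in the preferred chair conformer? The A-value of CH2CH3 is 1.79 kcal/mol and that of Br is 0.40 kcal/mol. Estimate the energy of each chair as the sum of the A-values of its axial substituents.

C1 and C4 have opposite parity, so for the trans isomer the two substituents are e,e in one chair and a,a in the other.
Chair I (ethyl axial, bromo axial): E = 2.19 kcal/mol.
Chair II (ethyl equatorial, bromo equatorial): E = 0.00 kcal/mol.
Chair II is the more stable (lower-energy) conformer, and in that chair the bromo group is equatorial.

equatorial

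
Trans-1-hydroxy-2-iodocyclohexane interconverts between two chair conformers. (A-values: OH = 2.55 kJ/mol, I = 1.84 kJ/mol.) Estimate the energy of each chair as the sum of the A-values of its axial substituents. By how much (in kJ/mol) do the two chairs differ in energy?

4.39 kJ/mol

C1 and C2 have opposite parity, so for the trans isomer the two substituents are e,e in one chair and a,a in the other.
Chair I (hydroxyl axial, iodo axial): E = 4.39 kJ/mol.
Chair II (hydroxyl equatorial, iodo equatorial): E = 0.00 kJ/mol.
ΔE = 4.39 − 0.00 = 4.39 kJ/mol; chair II is more stable.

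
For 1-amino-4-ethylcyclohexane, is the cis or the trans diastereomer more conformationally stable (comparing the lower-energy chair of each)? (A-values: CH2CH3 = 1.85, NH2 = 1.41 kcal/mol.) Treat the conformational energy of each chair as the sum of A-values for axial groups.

trans

At 1,4 positions (parity opposite): cis → (a,e or e,a); trans → (e,e or a,a).
Best chair for cis: E = 1.41 kcal/mol; best chair for trans: E = 0.00 kcal/mol.
The trans isomer is lower by 1.41 kcal/mol.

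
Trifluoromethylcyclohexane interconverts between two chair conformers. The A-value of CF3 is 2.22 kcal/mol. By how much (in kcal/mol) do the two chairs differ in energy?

A monosubstituted cyclohexane has one chair with the trifluoromethyl group axial (E = A = 2.22 kcal/mol) and one with it equatorial (E = 0).
ΔE = 2.22 − 0 = 2.22 kcal/mol.

2.22 kcal/mol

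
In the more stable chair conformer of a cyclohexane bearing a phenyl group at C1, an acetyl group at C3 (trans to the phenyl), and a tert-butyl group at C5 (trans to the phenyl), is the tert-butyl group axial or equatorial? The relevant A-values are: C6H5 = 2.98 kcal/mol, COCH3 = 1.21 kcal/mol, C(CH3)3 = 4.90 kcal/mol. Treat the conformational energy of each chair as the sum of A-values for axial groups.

Chair I (phenyl axial, acetyl equatorial, tert-butyl equatorial): E = 2.98 kcal/mol.
Chair II (phenyl equatorial, acetyl axial, tert-butyl axial): E = 6.11 kcal/mol.
Chair I is the more stable (lower-energy) conformer, and in that chair the tert-butyl group is equatorial.

equatorial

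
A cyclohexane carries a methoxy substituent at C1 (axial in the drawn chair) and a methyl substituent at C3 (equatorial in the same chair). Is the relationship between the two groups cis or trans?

C1 and C3 have the same parity, so their axial bonds point in the same direction.
With same-parity carbons, two substituents on the same face are both axial or both equatorial; opposite faces give one of each.
Here the groups are axial/equatorial → opposite face → trans.

trans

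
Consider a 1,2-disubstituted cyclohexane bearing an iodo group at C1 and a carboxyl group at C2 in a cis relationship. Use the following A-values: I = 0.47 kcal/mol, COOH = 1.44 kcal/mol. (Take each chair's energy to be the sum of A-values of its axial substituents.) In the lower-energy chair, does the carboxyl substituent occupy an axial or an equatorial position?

equatorial

C1 and C2 have opposite parity, so for the cis isomer the two substituents are one axial and one equatorial in each chair.
Chair I (iodo axial, carboxyl equatorial): E = 0.47 kcal/mol.
Chair II (iodo equatorial, carboxyl axial): E = 1.44 kcal/mol.
Chair I is the more stable (lower-energy) conformer, and in that chair the carboxyl group is equatorial.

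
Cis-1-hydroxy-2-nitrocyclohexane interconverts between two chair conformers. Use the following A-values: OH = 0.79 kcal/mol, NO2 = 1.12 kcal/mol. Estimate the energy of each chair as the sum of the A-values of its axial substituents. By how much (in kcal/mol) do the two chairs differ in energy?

0.33 kcal/mol

C1 and C2 have opposite parity, so for the cis isomer the two substituents are one axial and one equatorial in each chair.
Chair I (hydroxyl axial, nitro equatorial): E = 0.79 kcal/mol.
Chair II (hydroxyl equatorial, nitro axial): E = 1.12 kcal/mol.
ΔE = 1.12 − 0.79 = 0.33 kcal/mol; chair I is more stable.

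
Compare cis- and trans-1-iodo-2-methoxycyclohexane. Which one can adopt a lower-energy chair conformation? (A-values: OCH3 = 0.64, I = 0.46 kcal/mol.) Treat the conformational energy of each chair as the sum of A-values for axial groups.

At 1,2 positions (parity opposite): cis → (a,e or e,a); trans → (e,e or a,a).
Best chair for cis: E = 0.46 kcal/mol; best chair for trans: E = 0.00 kcal/mol.
The trans isomer is lower by 0.46 kcal/mol.

trans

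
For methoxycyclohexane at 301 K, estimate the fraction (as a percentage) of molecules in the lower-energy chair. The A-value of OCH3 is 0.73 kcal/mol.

77.2%

One chair has the methoxy group axial (E = 0.73 kcal/mol) and the other has it equatorial (E = 0).
ΔG = 0.73 kcal/mol between the two chairs.
K = exp(ΔG/RT) with R = 1.987×10⁻³ kcal mol⁻¹ K⁻¹ and T = 301 K gives K ≈ 3.39.
Fraction in the lower-energy chair = K/(K+1) = 77.2%.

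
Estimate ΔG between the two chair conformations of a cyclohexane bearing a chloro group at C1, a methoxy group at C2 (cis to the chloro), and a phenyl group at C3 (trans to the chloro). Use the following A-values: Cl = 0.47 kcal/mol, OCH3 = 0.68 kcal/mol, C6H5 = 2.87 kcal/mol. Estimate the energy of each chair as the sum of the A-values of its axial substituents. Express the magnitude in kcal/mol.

3.08 kcal/mol

Chair I (chloro axial, methoxy equatorial, phenyl equatorial): E = 0.47 kcal/mol.
Chair II (chloro equatorial, methoxy axial, phenyl axial): E = 3.55 kcal/mol.
ΔE = 3.55 − 0.47 = 3.08 kcal/mol; chair I is more stable.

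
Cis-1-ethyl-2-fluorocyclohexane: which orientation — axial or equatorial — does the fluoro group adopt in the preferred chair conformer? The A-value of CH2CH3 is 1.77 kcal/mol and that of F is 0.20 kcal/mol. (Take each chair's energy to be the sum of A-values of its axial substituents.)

axial

C1 and C2 have opposite parity, so for the cis isomer the two substituents are one axial and one equatorial in each chair.
Chair I (ethyl axial, fluoro equatorial): E = 1.77 kcal/mol.
Chair II (ethyl equatorial, fluoro axial): E = 0.20 kcal/mol.
Chair II is the more stable (lower-energy) conformer, and in that chair the fluoro group is axial.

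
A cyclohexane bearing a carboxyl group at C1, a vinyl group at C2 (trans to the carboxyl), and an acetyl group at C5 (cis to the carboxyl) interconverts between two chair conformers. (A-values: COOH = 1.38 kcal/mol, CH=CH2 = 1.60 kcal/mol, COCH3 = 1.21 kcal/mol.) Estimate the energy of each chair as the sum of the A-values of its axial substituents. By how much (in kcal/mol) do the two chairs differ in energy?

Chair I (carboxyl axial, vinyl axial, acetyl axial): E = 4.19 kcal/mol.
Chair II (carboxyl equatorial, vinyl equatorial, acetyl equatorial): E = 0.00 kcal/mol.
ΔE = 4.19 − 0.00 = 4.19 kcal/mol; chair II is more stable.

4.19 kcal/mol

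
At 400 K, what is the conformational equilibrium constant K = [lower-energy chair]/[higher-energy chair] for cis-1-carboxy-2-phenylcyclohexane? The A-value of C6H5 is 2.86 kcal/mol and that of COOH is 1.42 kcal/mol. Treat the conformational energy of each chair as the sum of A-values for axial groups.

C1 and C2 have opposite parity, so for the cis isomer the two substituents are one axial and one equatorial in each chair.
Chair I (phenyl axial, carboxyl equatorial): E = 2.86 kcal/mol; chair II (phenyl equatorial, carboxyl axial): E = 1.42 kcal/mol.
ΔG = 1.44 kcal/mol between the two chairs.
K = exp(ΔG/RT) with R = 1.987×10⁻³ kcal mol⁻¹ K⁻¹ and T = 400 K gives K ≈ 6.12.

K ≈ 6.12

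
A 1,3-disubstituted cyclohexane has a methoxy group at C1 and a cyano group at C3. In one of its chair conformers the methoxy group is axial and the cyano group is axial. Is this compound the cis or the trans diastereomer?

C1 and C3 have the same parity, so their axial bonds point in the same direction.
With same-parity carbons, two substituents on the same face are both axial or both equatorial; opposite faces give one of each.
Here the groups are axial/axial → same face → cis.

cis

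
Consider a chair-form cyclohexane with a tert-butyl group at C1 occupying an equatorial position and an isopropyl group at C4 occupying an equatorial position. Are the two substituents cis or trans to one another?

trans

C1 and C4 have opposite parity, so their axial bonds point in opposite directions.
With opposite-parity carbons, two substituents on the same face are one axial and one equatorial; opposite faces give both axial or both equatorial.
Here the groups are equatorial/equatorial → opposite face → trans.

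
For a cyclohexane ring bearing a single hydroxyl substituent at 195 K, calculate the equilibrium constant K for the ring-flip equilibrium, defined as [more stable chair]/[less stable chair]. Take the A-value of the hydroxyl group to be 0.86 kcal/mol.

K ≈ 9.20

One chair has the hydroxyl group axial (E = 0.86 kcal/mol) and the other has it equatorial (E = 0).
ΔG = 0.86 kcal/mol between the two chairs.
K = exp(ΔG/RT) with R = 1.987×10⁻³ kcal mol⁻¹ K⁻¹ and T = 195 K gives K ≈ 9.2.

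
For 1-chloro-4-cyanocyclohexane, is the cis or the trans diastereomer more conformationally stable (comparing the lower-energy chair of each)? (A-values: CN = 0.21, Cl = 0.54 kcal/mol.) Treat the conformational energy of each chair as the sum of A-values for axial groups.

trans

At 1,4 positions (parity opposite): cis → (a,e or e,a); trans → (e,e or a,a).
Best chair for cis: E = 0.21 kcal/mol; best chair for trans: E = 0.00 kcal/mol.
The trans isomer is lower by 0.21 kcal/mol.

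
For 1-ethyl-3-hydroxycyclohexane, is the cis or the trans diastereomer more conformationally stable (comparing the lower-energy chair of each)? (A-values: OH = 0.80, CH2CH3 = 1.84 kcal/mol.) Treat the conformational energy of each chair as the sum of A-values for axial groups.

At 1,3 positions (parity same): cis → (e,e or a,a); trans → (a,e or e,a).
Best chair for cis: E = 0.00 kcal/mol; best chair for trans: E = 0.80 kcal/mol.
The cis isomer is lower by 0.80 kcal/mol.

cis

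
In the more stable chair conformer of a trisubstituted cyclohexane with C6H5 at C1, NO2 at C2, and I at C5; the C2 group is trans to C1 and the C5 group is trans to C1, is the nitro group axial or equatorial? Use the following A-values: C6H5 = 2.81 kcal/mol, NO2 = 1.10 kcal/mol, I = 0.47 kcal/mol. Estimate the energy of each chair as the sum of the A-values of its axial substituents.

equatorial

Chair I (phenyl axial, nitro axial, iodo equatorial): E = 3.91 kcal/mol.
Chair II (phenyl equatorial, nitro equatorial, iodo axial): E = 0.47 kcal/mol.
Chair II is the more stable (lower-energy) conformer, and in that chair the nitro group is equatorial.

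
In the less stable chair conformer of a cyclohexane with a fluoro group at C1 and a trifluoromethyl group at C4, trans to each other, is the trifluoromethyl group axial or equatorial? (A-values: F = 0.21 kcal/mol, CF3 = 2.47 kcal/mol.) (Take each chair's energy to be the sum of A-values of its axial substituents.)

axial

C1 and C4 have opposite parity, so for the trans isomer the two substituents are e,e in one chair and a,a in the other.
Chair I (fluoro axial, trifluoromethyl axial): E = 2.68 kcal/mol.
Chair II (fluoro equatorial, trifluoromethyl equatorial): E = 0.00 kcal/mol.
Chair I is the less stable (higher-energy) conformer, and in that chair the trifluoromethyl group is axial.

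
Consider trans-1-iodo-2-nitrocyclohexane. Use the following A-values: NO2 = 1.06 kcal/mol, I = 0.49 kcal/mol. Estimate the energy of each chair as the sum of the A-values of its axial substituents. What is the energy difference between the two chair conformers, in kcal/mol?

1.55 kcal/mol

C1 and C2 have opposite parity, so for the trans isomer the two substituents are e,e in one chair and a,a in the other.
Chair I (nitro axial, iodo axial): E = 1.55 kcal/mol.
Chair II (nitro equatorial, iodo equatorial): E = 0.00 kcal/mol.
ΔE = 1.55 − 0.00 = 1.55 kcal/mol; chair II is more stable.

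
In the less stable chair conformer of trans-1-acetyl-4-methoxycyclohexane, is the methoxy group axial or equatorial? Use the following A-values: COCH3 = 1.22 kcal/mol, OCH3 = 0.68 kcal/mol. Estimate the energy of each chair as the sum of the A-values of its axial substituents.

axial

C1 and C4 have opposite parity, so for the trans isomer the two substituents are e,e in one chair and a,a in the other.
Chair I (acetyl axial, methoxy axial): E = 1.90 kcal/mol.
Chair II (acetyl equatorial, methoxy equatorial): E = 0.00 kcal/mol.
Chair I is the less stable (higher-energy) conformer, and in that chair the methoxy group is axial.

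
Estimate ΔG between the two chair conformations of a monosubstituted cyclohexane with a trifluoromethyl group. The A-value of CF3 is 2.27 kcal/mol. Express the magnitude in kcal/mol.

2.27 kcal/mol

A monosubstituted cyclohexane has one chair with the trifluoromethyl group axial (E = A = 2.27 kcal/mol) and one with it equatorial (E = 0).
ΔE = 2.27 − 0 = 2.27 kcal/mol.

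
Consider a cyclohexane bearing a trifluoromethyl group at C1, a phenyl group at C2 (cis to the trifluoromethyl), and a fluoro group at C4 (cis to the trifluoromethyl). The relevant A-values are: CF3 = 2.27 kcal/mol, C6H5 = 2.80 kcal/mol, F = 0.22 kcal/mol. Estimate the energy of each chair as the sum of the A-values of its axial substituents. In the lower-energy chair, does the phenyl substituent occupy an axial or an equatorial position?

equatorial

Chair I (trifluoromethyl axial, phenyl equatorial, fluoro equatorial): E = 2.27 kcal/mol.
Chair II (trifluoromethyl equatorial, phenyl axial, fluoro axial): E = 3.02 kcal/mol.
Chair I is the more stable (lower-energy) conformer, and in that chair the phenyl group is equatorial.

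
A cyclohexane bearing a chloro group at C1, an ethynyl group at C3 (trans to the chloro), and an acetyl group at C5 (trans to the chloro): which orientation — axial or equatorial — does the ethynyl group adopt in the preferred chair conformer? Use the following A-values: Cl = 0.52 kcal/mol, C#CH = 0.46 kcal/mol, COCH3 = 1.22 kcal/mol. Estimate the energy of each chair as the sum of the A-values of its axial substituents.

Chair I (chloro axial, ethynyl equatorial, acetyl equatorial): E = 0.52 kcal/mol.
Chair II (chloro equatorial, ethynyl axial, acetyl axial): E = 1.68 kcal/mol.
Chair I is the more stable (lower-energy) conformer, and in that chair the ethynyl group is equatorial.

equatorial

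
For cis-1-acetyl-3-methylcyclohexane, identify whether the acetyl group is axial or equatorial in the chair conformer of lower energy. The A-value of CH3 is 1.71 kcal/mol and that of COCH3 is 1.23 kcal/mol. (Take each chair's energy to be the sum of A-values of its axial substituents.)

C1 and C3 have the same parity, so for the cis isomer the two substituents are e,e in one chair and a,a in the other.
Chair I (methyl axial, acetyl axial): E = 2.94 kcal/mol.
Chair II (methyl equatorial, acetyl equatorial): E = 0.00 kcal/mol.
Chair II is the more stable (lower-energy) conformer, and in that chair the acetyl group is equatorial.

equatorial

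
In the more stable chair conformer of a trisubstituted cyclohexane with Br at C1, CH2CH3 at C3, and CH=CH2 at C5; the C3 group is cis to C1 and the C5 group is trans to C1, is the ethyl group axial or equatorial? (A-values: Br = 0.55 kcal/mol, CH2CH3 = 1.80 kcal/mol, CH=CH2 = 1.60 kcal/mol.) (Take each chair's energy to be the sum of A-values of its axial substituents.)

Chair I (bromo axial, ethyl axial, vinyl equatorial): E = 2.35 kcal/mol.
Chair II (bromo equatorial, ethyl equatorial, vinyl axial): E = 1.60 kcal/mol.
Chair II is the more stable (lower-energy) conformer, and in that chair the ethyl group is equatorial.

equatorial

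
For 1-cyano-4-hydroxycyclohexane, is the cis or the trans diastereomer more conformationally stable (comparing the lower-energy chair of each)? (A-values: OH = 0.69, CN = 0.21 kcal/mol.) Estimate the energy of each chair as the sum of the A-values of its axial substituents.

trans

At 1,4 positions (parity opposite): cis → (a,e or e,a); trans → (e,e or a,a).
Best chair for cis: E = 0.21 kcal/mol; best chair for trans: E = 0.00 kcal/mol.
The trans isomer is lower by 0.21 kcal/mol.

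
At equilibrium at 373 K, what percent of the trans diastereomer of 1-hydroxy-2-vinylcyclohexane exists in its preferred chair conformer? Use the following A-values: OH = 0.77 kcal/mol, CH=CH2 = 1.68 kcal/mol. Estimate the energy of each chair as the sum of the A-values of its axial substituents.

C1 and C2 have opposite parity, so for the trans isomer the two substituents are e,e in one chair and a,a in the other.
Chair I (hydroxyl axial, vinyl axial): E = 2.45 kcal/mol; chair II (hydroxyl equatorial, vinyl equatorial): E = 0.00 kcal/mol.
ΔG = 2.45 kcal/mol between the two chairs.
K = exp(ΔG/RT) with R = 1.987×10⁻³ kcal mol⁻¹ K⁻¹ and T = 373 K gives K ≈ 27.3.
Fraction in the lower-energy chair = K/(K+1) = 96.5%.

96.5%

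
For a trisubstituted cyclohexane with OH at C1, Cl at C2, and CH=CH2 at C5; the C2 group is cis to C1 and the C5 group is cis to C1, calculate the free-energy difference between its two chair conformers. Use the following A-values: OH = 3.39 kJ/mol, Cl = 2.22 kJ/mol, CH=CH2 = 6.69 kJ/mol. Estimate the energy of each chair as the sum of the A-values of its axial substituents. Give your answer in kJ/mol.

Chair I (hydroxyl axial, chloro equatorial, vinyl axial): E = 10.08 kJ/mol.
Chair II (hydroxyl equatorial, chloro axial, vinyl equatorial): E = 2.22 kJ/mol.
ΔE = 10.08 − 2.22 = 7.86 kJ/mol; chair II is more stable.

7.86 kJ/mol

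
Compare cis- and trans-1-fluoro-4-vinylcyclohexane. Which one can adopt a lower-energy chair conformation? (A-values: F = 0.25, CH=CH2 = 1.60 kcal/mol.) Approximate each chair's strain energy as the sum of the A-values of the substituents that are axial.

At 1,4 positions (parity opposite): cis → (a,e or e,a); trans → (e,e or a,a).
Best chair for cis: E = 0.25 kcal/mol; best chair for trans: E = 0.00 kcal/mol.
The trans isomer is lower by 0.25 kcal/mol.

trans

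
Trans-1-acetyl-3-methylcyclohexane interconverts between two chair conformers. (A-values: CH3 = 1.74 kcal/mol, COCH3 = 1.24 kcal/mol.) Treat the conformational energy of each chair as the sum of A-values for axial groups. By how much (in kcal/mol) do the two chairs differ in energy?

C1 and C3 have the same parity, so for the trans isomer the two substituents are one axial and one equatorial in each chair.
Chair I (methyl axial, acetyl equatorial): E = 1.74 kcal/mol.
Chair II (methyl equatorial, acetyl axial): E = 1.24 kcal/mol.
ΔE = 1.74 − 1.24 = 0.50 kcal/mol; chair II is more stable.

0.50 kcal/mol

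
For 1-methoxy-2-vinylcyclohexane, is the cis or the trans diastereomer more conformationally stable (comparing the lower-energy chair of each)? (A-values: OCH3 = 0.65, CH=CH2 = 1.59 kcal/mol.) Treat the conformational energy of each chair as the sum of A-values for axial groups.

At 1,2 positions (parity opposite): cis → (a,e or e,a); trans → (e,e or a,a).
Best chair for cis: E = 0.65 kcal/mol; best chair for trans: E = 0.00 kcal/mol.
The trans isomer is lower by 0.65 kcal/mol.

trans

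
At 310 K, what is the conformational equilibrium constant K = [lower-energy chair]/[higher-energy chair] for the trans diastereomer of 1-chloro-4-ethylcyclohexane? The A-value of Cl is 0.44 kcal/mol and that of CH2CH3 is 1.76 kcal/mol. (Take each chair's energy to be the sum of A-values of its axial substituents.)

C1 and C4 have opposite parity, so for the trans isomer the two substituents are e,e in one chair and a,a in the other.
Chair I (chloro axial, ethyl axial): E = 2.20 kcal/mol; chair II (chloro equatorial, ethyl equatorial): E = 0.00 kcal/mol.
ΔG = 2.20 kcal/mol between the two chairs.
K = exp(ΔG/RT) with R = 1.987×10⁻³ kcal mol⁻¹ K⁻¹ and T = 310 K gives K ≈ 35.6.

K ≈ 35.6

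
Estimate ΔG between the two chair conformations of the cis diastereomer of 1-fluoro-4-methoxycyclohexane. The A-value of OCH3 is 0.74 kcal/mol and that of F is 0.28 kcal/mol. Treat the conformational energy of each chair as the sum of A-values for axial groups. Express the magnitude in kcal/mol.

0.46 kcal/mol

C1 and C4 have opposite parity, so for the cis isomer the two substituents are one axial and one equatorial in each chair.
Chair I (methoxy axial, fluoro equatorial): E = 0.74 kcal/mol.
Chair II (methoxy equatorial, fluoro axial): E = 0.28 kcal/mol.
ΔE = 0.74 − 0.28 = 0.46 kcal/mol; chair II is more stable.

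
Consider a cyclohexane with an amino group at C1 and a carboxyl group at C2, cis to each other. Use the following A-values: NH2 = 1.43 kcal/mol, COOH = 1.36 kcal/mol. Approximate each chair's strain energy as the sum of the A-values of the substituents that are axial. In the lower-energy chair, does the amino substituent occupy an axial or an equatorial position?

C1 and C2 have opposite parity, so for the cis isomer the two substituents are one axial and one equatorial in each chair.
Chair I (amino axial, carboxyl equatorial): E = 1.43 kcal/mol.
Chair II (amino equatorial, carboxyl axial): E = 1.36 kcal/mol.
Chair II is the more stable (lower-energy) conformer, and in that chair the amino group is equatorial.

equatorial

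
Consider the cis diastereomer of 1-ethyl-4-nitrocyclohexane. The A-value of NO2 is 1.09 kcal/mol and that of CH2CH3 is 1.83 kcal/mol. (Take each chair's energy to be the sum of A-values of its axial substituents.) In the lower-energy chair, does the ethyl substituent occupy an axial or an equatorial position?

C1 and C4 have opposite parity, so for the cis isomer the two substituents are one axial and one equatorial in each chair.
Chair I (nitro axial, ethyl equatorial): E = 1.09 kcal/mol.
Chair II (nitro equatorial, ethyl axial): E = 1.83 kcal/mol.
Chair I is the more stable (lower-energy) conformer, and in that chair the ethyl group is equatorial.

equatorial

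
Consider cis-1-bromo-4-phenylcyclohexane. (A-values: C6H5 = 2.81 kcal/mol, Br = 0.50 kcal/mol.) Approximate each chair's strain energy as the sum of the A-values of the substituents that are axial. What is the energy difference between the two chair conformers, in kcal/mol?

C1 and C4 have opposite parity, so for the cis isomer the two substituents are one axial and one equatorial in each chair.
Chair I (phenyl axial, bromo equatorial): E = 2.81 kcal/mol.
Chair II (phenyl equatorial, bromo axial): E = 0.50 kcal/mol.
ΔE = 2.81 − 0.50 = 2.31 kcal/mol; chair II is more stable.

2.31 kcal/mol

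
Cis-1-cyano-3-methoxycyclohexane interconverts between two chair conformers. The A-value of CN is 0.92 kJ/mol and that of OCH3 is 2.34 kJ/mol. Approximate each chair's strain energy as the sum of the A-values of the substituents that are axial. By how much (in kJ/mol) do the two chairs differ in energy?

C1 and C3 have the same parity, so for the cis isomer the two substituents are e,e in one chair and a,a in the other.
Chair I (cyano axial, methoxy axial): E = 3.26 kJ/mol.
Chair II (cyano equatorial, methoxy equatorial): E = 0.00 kJ/mol.
ΔE = 3.26 − 0.00 = 3.26 kJ/mol; chair II is more stable.

3.26 kJ/mol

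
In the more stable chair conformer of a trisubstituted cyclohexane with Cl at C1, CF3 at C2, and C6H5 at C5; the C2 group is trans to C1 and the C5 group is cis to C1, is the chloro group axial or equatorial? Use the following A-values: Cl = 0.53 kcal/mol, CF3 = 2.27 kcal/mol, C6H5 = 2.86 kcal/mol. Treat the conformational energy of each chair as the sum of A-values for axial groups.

equatorial

Chair I (chloro axial, trifluoromethyl axial, phenyl axial): E = 5.66 kcal/mol.
Chair II (chloro equatorial, trifluoromethyl equatorial, phenyl equatorial): E = 0.00 kcal/mol.
Chair II is the more stable (lower-energy) conformer, and in that chair the chloro group is equatorial.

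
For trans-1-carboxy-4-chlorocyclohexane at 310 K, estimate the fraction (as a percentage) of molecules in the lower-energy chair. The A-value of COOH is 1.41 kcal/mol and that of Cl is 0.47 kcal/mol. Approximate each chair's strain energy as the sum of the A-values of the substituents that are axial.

C1 and C4 have opposite parity, so for the trans isomer the two substituents are e,e in one chair and a,a in the other.
Chair I (carboxyl axial, chloro axial): E = 1.88 kcal/mol; chair II (carboxyl equatorial, chloro equatorial): E = 0.00 kcal/mol.
ΔG = 1.88 kcal/mol between the two chairs.
K = exp(ΔG/RT) with R = 1.987×10⁻³ kcal mol⁻¹ K⁻¹ and T = 310 K gives K ≈ 21.2.
Fraction in the lower-energy chair = K/(K+1) = 95.5%.

95.5%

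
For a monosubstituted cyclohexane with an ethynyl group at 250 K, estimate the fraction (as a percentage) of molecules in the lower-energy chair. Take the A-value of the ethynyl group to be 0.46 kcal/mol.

One chair has the ethynyl group axial (E = 0.46 kcal/mol) and the other has it equatorial (E = 0).
ΔG = 0.46 kcal/mol between the two chairs.
K = exp(ΔG/RT) with R = 1.987×10⁻³ kcal mol⁻¹ K⁻¹ and T = 250 K gives K ≈ 2.52.
Fraction in the lower-energy chair = K/(K+1) = 71.6%.

71.6%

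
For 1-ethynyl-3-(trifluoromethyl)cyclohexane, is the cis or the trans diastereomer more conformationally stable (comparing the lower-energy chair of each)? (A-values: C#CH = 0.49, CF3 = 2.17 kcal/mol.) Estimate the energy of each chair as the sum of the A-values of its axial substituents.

At 1,3 positions (parity same): cis → (e,e or a,a); trans → (a,e or e,a).
Best chair for cis: E = 0.00 kcal/mol; best chair for trans: E = 0.49 kcal/mol.
The cis isomer is lower by 0.49 kcal/mol.

cis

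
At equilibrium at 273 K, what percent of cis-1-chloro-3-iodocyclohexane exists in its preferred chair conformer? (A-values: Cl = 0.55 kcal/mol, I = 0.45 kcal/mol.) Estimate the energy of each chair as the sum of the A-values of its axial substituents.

86.3%

C1 and C3 have the same parity, so for the cis isomer the two substituents are e,e in one chair and a,a in the other.
Chair I (chloro axial, iodo axial): E = 1.00 kcal/mol; chair II (chloro equatorial, iodo equatorial): E = 0.00 kcal/mol.
ΔG = 1.00 kcal/mol between the two chairs.
K = exp(ΔG/RT) with R = 1.987×10⁻³ kcal mol⁻¹ K⁻¹ and T = 273 K gives K ≈ 6.32.
Fraction in the lower-energy chair = K/(K+1) = 86.3%.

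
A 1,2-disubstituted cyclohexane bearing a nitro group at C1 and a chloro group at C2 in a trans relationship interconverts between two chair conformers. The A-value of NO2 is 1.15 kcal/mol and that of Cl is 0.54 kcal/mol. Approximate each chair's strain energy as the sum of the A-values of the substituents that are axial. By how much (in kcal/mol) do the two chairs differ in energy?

1.69 kcal/mol

C1 and C2 have opposite parity, so for the trans isomer the two substituents are e,e in one chair and a,a in the other.
Chair I (nitro axial, chloro axial): E = 1.69 kcal/mol.
Chair II (nitro equatorial, chloro equatorial): E = 0.00 kcal/mol.
ΔE = 1.69 − 0.00 = 1.69 kcal/mol; chair II is more stable.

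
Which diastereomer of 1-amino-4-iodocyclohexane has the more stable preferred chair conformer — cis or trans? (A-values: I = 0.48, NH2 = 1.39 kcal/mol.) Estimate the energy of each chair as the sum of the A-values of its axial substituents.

At 1,4 positions (parity opposite): cis → (a,e or e,a); trans → (e,e or a,a).
Best chair for cis: E = 0.48 kcal/mol; best chair for trans: E = 0.00 kcal/mol.
The trans isomer is lower by 0.48 kcal/mol.

trans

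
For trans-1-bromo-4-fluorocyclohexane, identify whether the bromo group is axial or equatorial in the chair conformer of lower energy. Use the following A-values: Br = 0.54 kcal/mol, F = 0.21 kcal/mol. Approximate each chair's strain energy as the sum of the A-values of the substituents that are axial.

C1 and C4 have opposite parity, so for the trans isomer the two substituents are e,e in one chair and a,a in the other.
Chair I (bromo axial, fluoro axial): E = 0.75 kcal/mol.
Chair II (bromo equatorial, fluoro equatorial): E = 0.00 kcal/mol.
Chair II is the more stable (lower-energy) conformer, and in that chair the bromo group is equatorial.

equatorial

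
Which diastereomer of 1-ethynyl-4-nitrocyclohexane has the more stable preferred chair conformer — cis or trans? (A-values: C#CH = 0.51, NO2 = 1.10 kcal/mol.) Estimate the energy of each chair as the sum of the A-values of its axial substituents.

trans

At 1,4 positions (parity opposite): cis → (a,e or e,a); trans → (e,e or a,a).
Best chair for cis: E = 0.51 kcal/mol; best chair for trans: E = 0.00 kcal/mol.
The trans isomer is lower by 0.51 kcal/mol.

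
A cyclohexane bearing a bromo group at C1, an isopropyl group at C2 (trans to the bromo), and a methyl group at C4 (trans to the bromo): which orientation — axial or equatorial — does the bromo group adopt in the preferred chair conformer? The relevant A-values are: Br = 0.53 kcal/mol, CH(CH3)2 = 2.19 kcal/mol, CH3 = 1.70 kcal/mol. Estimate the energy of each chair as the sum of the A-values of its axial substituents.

equatorial

Chair I (bromo axial, isopropyl axial, methyl axial): E = 4.42 kcal/mol.
Chair II (bromo equatorial, isopropyl equatorial, methyl equatorial): E = 0.00 kcal/mol.
Chair II is the more stable (lower-energy) conformer, and in that chair the bromo group is equatorial.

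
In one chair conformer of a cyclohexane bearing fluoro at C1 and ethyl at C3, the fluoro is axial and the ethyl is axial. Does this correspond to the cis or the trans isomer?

C1 and C3 have the same parity, so their axial bonds point in the same direction.
With same-parity carbons, two substituents on the same face are both axial or both equatorial; opposite faces give one of each.
Here the groups are axial/axial → same face → cis.

cis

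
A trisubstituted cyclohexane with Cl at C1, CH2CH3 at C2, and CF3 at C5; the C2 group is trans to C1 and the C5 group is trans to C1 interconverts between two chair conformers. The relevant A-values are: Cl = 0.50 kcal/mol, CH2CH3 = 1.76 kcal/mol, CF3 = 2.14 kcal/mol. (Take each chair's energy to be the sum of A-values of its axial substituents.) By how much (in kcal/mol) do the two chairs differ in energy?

0.12 kcal/mol

Chair I (chloro axial, ethyl axial, trifluoromethyl equatorial): E = 2.26 kcal/mol.
Chair II (chloro equatorial, ethyl equatorial, trifluoromethyl axial): E = 2.14 kcal/mol.
ΔE = 2.26 − 2.14 = 0.12 kcal/mol; chair II is more stable.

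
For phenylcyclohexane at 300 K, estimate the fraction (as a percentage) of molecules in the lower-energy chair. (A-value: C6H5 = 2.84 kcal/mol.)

One chair has the phenyl group axial (E = 2.84 kcal/mol) and the other has it equatorial (E = 0).
ΔG = 2.84 kcal/mol between the two chairs.
K = exp(ΔG/RT) with R = 1.987×10⁻³ kcal mol⁻¹ K⁻¹ and T = 300 K gives K ≈ 117.
Fraction in the lower-energy chair = K/(K+1) = 99.2%.

99.2%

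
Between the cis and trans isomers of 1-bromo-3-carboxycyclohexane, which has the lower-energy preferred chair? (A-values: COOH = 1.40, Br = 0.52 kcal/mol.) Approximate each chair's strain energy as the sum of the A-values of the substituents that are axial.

At 1,3 positions (parity same): cis → (e,e or a,a); trans → (a,e or e,a).
Best chair for cis: E = 0.00 kcal/mol; best chair for trans: E = 0.52 kcal/mol.
The cis isomer is lower by 0.52 kcal/mol.

cis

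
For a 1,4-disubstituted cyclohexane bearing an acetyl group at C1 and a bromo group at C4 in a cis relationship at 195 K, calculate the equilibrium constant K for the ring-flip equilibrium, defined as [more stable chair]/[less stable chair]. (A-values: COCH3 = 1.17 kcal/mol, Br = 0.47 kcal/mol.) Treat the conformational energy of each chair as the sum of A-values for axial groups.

C1 and C4 have opposite parity, so for the cis isomer the two substituents are one axial and one equatorial in each chair.
Chair I (acetyl axial, bromo equatorial): E = 1.17 kcal/mol; chair II (acetyl equatorial, bromo axial): E = 0.47 kcal/mol.
ΔG = 0.70 kcal/mol between the two chairs.
K = exp(ΔG/RT) with R = 1.987×10⁻³ kcal mol⁻¹ K⁻¹ and T = 195 K gives K ≈ 6.09.

K ≈ 6.09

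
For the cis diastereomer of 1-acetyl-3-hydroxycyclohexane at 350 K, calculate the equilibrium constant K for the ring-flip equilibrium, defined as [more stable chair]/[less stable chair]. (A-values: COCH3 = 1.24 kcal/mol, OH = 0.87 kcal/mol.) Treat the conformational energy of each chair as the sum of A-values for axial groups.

K ≈ 20.8

C1 and C3 have the same parity, so for the cis isomer the two substituents are e,e in one chair and a,a in the other.
Chair I (acetyl axial, hydroxyl axial): E = 2.11 kcal/mol; chair II (acetyl equatorial, hydroxyl equatorial): E = 0.00 kcal/mol.
ΔG = 2.11 kcal/mol between the two chairs.
K = exp(ΔG/RT) with R = 1.987×10⁻³ kcal mol⁻¹ K⁻¹ and T = 350 K gives K ≈ 20.8.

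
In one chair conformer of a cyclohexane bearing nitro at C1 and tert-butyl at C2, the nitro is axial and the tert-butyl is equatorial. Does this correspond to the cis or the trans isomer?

C1 and C2 have opposite parity, so their axial bonds point in opposite directions.
With opposite-parity carbons, two substituents on the same face are one axial and one equatorial; opposite faces give both axial or both equatorial.
Here the groups are axial/equatorial → same face → cis.

cis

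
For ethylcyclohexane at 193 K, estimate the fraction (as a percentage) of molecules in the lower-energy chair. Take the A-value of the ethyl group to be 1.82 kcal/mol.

99.1%

One chair has the ethyl group axial (E = 1.82 kcal/mol) and the other has it equatorial (E = 0).
ΔG = 1.82 kcal/mol between the two chairs.
K = exp(ΔG/RT) with R = 1.987×10⁻³ kcal mol⁻¹ K⁻¹ and T = 193 K gives K ≈ 115.
Fraction in the lower-energy chair = K/(K+1) = 99.1%.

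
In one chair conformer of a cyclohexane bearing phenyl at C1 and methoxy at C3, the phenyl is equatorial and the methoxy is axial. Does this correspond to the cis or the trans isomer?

trans

C1 and C3 have the same parity, so their axial bonds point in the same direction.
With same-parity carbons, two substituents on the same face are both axial or both equatorial; opposite faces give one of each.
Here the groups are equatorial/axial → opposite face → trans.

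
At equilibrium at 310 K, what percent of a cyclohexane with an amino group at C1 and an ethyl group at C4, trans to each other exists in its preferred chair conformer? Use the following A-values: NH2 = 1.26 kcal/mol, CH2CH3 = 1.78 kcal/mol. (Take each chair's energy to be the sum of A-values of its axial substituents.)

C1 and C4 have opposite parity, so for the trans isomer the two substituents are e,e in one chair and a,a in the other.
Chair I (amino axial, ethyl axial): E = 3.04 kcal/mol; chair II (amino equatorial, ethyl equatorial): E = 0.00 kcal/mol.
ΔG = 3.04 kcal/mol between the two chairs.
K = exp(ΔG/RT) with R = 1.987×10⁻³ kcal mol⁻¹ K⁻¹ and T = 310 K gives K ≈ 139.
Fraction in the lower-energy chair = K/(K+1) = 99.3%.

99.3%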